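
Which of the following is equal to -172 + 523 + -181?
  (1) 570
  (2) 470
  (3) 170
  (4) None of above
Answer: 3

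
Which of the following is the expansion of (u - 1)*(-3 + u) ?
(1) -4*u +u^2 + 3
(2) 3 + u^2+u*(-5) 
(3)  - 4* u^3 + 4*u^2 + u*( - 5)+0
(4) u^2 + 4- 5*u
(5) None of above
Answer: 1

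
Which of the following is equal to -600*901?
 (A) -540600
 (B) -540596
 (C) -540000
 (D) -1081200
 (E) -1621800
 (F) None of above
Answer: A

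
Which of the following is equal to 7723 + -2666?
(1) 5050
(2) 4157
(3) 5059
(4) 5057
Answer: 4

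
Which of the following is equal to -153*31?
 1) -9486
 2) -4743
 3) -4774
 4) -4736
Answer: 2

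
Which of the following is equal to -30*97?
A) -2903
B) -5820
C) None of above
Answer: C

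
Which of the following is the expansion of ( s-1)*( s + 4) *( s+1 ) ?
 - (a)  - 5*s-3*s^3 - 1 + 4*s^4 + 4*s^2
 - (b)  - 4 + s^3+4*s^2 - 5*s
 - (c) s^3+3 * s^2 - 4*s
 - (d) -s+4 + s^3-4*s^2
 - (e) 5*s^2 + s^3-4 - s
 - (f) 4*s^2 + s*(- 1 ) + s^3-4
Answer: f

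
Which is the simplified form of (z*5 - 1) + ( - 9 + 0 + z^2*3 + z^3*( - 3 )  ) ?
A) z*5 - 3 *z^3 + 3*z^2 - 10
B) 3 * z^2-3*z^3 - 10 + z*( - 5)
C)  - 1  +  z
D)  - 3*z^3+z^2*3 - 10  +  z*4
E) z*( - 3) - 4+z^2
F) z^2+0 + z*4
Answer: A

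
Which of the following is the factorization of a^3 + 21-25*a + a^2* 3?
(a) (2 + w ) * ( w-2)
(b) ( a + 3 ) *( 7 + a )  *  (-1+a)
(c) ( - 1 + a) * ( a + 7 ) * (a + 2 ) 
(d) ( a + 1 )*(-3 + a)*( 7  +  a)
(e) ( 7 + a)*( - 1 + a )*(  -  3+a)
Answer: e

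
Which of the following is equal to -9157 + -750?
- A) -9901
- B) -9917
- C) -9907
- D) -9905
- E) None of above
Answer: C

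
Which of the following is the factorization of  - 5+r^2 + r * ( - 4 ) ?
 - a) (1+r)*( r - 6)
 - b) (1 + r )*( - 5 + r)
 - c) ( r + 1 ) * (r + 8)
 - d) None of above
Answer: b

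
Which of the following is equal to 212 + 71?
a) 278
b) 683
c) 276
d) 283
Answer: d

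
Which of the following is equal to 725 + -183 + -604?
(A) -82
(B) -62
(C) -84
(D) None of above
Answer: B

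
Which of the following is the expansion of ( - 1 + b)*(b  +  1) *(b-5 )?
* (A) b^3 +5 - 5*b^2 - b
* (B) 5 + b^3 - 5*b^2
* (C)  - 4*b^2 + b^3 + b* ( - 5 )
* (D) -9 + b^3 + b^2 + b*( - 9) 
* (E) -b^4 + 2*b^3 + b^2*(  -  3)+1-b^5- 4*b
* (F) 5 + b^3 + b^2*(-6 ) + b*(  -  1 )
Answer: A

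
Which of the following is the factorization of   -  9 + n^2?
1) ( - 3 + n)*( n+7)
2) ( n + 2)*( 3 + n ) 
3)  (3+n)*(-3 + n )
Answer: 3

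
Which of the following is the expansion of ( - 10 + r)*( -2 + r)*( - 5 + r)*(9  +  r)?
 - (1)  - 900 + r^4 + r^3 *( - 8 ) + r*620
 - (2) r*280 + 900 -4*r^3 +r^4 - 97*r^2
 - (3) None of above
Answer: 3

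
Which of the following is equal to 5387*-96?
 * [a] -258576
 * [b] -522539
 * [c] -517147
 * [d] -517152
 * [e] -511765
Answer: d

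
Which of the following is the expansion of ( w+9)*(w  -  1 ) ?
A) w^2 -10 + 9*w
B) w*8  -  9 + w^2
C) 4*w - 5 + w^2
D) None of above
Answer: B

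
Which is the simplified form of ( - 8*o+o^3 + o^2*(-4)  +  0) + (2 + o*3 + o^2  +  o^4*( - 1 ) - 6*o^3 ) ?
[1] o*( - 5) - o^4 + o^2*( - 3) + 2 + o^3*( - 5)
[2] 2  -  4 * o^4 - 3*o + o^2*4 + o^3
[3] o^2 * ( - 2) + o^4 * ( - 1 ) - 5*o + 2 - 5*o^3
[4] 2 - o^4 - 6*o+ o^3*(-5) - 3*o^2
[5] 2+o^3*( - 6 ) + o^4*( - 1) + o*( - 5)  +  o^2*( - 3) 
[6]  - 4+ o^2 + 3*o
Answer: 1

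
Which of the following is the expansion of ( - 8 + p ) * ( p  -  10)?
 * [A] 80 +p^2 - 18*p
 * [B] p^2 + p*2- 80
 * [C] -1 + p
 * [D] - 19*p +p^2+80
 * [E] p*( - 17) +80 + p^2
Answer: A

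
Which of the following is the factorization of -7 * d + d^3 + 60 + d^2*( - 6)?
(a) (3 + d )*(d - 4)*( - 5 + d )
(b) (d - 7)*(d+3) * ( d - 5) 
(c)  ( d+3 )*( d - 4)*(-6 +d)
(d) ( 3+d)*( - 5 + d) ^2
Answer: a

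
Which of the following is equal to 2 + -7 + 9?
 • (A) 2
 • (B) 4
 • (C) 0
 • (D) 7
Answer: B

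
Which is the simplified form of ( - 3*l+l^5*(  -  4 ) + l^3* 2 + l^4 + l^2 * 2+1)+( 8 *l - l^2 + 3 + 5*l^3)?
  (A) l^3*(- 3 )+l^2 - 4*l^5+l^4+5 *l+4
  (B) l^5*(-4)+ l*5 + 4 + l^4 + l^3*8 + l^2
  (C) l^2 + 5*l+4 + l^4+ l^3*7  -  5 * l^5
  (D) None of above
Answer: D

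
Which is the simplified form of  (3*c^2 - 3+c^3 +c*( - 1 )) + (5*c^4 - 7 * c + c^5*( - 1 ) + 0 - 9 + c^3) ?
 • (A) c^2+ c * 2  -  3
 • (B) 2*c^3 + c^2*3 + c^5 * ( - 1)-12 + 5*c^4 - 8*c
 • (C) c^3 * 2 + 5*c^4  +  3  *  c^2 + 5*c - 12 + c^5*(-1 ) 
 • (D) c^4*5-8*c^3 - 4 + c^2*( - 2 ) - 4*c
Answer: B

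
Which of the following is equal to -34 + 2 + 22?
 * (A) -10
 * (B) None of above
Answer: A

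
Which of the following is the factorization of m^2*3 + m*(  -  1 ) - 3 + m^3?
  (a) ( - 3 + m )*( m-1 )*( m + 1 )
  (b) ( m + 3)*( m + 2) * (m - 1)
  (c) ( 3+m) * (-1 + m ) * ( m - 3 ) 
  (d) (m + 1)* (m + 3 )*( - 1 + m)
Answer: d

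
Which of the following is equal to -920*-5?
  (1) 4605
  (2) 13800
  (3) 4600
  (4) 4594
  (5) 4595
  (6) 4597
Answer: 3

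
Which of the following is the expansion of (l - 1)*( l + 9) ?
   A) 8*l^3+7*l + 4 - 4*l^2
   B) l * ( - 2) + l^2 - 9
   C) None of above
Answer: C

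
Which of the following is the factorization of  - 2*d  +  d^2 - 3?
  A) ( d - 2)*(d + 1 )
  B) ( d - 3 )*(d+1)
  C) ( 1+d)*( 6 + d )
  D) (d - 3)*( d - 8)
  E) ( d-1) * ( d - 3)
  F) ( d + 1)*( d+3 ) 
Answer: B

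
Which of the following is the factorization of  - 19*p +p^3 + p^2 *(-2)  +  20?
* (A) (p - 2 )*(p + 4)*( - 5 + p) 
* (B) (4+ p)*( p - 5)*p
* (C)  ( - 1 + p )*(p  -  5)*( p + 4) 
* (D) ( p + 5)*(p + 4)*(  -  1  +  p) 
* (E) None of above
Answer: C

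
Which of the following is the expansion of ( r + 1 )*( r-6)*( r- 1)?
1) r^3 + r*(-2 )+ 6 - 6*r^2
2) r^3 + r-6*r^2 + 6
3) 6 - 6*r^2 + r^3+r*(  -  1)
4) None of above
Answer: 3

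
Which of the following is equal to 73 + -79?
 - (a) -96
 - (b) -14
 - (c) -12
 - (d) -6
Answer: d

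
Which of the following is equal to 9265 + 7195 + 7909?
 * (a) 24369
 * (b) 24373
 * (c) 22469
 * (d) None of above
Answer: a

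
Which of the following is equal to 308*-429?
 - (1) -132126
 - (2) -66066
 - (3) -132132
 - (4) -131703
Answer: 3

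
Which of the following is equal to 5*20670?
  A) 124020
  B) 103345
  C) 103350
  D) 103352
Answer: C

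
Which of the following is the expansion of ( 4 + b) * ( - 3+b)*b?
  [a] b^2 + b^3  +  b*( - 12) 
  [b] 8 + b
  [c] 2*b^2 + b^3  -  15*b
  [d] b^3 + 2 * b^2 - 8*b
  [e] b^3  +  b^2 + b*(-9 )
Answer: a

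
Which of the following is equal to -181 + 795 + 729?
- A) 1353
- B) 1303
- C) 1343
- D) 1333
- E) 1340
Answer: C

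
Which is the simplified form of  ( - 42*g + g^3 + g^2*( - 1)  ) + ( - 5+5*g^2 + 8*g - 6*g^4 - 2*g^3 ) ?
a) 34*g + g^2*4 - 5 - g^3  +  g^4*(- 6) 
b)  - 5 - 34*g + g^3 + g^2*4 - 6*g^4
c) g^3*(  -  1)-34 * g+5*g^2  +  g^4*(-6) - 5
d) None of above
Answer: d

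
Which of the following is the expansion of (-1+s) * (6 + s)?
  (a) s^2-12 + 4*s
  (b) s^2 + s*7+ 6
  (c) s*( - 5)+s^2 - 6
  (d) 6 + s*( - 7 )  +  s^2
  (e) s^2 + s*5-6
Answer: e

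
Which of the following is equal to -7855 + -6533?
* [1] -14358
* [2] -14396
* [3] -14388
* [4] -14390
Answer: 3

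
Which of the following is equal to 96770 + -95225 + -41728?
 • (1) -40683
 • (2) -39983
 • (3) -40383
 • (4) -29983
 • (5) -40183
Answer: 5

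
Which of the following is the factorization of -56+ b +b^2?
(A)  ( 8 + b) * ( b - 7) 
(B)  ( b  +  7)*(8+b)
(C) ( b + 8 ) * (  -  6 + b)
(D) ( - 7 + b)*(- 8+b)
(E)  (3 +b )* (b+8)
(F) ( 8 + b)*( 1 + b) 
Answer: A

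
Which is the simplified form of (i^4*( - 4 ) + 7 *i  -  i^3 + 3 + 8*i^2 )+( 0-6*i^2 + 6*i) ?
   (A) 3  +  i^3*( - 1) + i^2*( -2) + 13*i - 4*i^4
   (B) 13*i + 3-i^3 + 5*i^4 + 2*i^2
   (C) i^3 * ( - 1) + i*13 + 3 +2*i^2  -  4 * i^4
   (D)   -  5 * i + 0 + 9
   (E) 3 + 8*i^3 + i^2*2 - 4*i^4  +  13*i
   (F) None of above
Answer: C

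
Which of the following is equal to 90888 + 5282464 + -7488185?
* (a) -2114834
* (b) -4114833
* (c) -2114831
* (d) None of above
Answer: d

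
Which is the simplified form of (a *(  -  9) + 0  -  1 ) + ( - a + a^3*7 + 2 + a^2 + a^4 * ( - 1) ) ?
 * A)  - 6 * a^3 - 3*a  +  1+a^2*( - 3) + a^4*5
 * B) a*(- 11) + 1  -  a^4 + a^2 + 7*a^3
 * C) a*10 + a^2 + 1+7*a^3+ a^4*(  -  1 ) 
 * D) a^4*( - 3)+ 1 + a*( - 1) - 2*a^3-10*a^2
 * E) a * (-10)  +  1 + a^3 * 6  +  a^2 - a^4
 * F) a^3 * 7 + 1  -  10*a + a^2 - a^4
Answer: F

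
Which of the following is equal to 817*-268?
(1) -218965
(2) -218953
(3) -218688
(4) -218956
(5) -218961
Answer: 4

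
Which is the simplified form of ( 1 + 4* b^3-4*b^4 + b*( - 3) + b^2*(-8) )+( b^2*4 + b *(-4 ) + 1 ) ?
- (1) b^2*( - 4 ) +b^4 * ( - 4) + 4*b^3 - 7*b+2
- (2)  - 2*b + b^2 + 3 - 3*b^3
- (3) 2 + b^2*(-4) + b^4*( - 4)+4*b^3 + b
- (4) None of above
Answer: 1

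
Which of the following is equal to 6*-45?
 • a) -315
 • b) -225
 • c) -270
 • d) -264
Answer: c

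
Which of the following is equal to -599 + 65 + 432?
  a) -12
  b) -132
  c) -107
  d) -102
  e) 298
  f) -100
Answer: d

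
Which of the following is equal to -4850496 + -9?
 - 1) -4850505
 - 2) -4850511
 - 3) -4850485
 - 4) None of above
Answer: 1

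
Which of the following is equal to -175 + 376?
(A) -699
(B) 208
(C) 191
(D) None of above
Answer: D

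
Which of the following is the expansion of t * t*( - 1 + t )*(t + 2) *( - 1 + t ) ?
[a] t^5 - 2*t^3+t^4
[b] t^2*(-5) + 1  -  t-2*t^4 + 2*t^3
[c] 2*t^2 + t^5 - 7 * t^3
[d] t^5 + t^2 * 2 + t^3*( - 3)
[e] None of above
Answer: d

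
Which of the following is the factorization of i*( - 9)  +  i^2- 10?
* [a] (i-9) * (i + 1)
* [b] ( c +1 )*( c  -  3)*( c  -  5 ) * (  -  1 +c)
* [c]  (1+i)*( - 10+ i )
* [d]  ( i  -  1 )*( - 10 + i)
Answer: c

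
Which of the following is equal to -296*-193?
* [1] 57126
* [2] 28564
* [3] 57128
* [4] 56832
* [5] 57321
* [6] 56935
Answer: 3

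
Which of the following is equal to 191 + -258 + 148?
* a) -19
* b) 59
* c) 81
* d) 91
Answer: c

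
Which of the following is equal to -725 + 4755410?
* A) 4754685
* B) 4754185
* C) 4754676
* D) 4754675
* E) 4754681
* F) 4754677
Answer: A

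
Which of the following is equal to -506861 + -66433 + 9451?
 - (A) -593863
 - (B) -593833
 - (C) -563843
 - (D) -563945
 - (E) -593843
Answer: C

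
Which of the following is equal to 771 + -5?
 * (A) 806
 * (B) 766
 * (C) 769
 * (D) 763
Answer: B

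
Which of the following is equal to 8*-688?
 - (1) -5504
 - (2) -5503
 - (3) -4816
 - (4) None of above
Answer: 1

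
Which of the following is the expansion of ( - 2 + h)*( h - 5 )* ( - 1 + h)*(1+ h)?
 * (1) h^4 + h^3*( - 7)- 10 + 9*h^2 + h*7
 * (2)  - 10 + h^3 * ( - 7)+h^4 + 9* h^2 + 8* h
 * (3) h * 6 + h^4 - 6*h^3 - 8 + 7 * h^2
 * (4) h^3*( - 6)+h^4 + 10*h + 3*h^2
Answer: 1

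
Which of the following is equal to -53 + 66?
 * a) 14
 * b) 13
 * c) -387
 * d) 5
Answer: b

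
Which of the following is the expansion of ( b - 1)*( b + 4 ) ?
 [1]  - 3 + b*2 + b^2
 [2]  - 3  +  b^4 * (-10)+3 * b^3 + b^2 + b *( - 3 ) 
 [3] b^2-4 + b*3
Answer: 3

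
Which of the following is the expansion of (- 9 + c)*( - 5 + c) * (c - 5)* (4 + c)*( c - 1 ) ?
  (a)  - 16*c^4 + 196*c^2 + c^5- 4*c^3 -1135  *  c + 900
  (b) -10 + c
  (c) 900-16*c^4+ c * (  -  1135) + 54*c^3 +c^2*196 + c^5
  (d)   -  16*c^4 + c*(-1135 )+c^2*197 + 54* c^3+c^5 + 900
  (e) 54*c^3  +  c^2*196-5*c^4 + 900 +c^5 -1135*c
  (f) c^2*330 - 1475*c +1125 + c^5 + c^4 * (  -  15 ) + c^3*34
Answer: c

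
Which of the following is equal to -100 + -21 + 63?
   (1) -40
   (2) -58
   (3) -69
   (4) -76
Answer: 2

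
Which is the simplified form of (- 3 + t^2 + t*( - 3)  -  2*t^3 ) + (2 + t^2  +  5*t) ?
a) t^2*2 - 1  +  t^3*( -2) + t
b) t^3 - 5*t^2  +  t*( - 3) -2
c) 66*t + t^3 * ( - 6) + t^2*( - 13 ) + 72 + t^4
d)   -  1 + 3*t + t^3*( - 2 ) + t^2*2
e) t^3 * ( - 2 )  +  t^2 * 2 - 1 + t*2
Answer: e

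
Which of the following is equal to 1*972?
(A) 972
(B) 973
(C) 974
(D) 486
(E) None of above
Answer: A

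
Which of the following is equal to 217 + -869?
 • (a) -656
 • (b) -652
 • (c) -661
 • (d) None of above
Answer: b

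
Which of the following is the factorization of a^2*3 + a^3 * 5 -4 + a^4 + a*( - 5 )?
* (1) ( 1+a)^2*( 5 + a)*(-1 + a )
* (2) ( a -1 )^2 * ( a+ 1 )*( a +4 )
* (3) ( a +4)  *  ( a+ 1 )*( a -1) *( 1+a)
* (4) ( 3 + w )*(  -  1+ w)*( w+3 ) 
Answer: 3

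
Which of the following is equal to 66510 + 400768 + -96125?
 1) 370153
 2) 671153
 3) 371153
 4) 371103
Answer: 3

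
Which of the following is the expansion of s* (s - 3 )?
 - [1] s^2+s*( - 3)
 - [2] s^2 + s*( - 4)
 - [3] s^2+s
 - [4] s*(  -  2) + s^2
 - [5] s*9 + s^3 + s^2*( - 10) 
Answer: 1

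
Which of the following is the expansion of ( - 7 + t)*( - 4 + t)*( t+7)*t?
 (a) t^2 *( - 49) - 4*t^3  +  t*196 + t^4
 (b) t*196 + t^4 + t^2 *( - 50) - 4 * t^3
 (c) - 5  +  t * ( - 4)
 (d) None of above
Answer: a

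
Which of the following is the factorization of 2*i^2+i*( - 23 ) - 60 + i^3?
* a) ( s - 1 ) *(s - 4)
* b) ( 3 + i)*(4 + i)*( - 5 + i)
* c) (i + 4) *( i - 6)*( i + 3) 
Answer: b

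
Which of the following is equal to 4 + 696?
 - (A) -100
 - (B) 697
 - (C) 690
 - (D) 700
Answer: D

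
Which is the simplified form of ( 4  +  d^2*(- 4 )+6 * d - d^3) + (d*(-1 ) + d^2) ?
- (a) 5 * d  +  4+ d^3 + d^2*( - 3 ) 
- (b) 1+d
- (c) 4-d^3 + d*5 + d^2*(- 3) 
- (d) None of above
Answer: c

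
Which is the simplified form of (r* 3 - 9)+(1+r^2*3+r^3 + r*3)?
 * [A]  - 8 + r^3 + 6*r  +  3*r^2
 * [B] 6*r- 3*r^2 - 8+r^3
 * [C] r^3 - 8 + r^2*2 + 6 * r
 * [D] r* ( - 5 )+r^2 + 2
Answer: A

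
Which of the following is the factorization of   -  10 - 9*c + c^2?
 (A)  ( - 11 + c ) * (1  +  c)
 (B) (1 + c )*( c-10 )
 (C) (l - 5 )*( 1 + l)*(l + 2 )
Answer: B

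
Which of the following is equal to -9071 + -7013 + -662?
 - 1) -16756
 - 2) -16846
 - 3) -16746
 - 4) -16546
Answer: 3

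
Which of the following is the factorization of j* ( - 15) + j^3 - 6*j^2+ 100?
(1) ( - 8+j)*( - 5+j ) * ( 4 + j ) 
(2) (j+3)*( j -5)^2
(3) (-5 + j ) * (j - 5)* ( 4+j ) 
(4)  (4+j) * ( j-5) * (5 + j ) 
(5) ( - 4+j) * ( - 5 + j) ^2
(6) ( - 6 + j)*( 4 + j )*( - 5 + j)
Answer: 3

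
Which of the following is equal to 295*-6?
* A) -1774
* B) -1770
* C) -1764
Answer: B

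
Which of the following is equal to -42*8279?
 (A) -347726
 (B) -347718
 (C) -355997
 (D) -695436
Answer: B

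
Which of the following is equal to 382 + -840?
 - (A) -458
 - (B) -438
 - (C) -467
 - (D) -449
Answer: A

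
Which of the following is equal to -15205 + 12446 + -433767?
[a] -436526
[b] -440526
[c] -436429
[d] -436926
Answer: a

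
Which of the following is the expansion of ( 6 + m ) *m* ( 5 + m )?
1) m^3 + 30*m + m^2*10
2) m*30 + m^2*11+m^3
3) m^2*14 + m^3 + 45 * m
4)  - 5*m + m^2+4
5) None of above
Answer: 2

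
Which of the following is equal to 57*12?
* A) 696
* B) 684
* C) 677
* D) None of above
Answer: B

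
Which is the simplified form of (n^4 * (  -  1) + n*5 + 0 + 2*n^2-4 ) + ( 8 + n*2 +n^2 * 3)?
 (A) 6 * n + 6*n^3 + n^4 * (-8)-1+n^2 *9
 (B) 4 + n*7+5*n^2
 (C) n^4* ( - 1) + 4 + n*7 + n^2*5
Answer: C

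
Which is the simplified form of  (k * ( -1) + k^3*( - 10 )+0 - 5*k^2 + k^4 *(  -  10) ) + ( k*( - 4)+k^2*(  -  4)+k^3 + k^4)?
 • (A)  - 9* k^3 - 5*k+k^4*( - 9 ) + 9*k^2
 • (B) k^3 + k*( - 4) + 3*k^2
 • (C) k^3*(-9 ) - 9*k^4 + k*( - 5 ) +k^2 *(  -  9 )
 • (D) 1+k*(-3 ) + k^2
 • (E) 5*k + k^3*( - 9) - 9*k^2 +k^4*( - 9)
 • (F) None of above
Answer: C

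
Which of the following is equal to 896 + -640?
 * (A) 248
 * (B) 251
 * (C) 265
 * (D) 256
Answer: D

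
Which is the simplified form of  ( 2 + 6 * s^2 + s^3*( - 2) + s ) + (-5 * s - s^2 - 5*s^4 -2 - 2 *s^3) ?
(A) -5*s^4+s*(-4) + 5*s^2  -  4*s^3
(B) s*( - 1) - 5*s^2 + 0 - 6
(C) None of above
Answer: A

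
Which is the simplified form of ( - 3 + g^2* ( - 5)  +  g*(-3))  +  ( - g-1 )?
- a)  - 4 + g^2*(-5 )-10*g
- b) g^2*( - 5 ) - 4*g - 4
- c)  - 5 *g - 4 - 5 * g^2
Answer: b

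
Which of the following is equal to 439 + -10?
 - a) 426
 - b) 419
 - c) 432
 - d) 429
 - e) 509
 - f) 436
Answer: d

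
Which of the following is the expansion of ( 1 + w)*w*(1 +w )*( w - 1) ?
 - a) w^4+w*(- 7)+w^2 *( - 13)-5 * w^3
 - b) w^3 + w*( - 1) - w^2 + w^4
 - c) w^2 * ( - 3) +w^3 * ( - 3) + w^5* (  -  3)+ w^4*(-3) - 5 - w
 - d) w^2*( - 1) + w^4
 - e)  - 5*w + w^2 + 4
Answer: b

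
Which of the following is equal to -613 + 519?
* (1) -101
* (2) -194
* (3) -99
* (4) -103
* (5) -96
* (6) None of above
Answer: 6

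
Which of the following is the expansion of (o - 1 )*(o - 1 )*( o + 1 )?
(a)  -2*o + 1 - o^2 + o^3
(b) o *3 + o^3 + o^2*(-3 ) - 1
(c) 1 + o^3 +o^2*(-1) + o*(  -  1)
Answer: c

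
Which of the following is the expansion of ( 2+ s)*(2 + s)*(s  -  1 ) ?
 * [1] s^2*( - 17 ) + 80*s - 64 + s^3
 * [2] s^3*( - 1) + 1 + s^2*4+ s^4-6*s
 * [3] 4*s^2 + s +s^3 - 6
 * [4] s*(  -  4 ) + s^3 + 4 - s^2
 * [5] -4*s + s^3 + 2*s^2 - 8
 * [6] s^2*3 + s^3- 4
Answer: 6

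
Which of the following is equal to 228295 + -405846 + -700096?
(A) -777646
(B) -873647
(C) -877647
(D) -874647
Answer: C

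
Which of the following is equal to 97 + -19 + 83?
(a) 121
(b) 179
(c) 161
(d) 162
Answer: c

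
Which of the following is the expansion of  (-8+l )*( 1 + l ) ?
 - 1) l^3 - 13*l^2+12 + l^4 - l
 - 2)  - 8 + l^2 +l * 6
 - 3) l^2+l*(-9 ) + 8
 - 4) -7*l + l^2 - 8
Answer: 4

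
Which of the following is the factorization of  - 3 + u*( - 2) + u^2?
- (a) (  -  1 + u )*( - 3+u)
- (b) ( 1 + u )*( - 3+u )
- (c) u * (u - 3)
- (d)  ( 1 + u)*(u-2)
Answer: b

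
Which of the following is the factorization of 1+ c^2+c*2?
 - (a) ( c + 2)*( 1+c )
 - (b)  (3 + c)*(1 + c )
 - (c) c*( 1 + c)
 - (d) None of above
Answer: d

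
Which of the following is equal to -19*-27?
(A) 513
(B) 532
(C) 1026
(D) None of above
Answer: A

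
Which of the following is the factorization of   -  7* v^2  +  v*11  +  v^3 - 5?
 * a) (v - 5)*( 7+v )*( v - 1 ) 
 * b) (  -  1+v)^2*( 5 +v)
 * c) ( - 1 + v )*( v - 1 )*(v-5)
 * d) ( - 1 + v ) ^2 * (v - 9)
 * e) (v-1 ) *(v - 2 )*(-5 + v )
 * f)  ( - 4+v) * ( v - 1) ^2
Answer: c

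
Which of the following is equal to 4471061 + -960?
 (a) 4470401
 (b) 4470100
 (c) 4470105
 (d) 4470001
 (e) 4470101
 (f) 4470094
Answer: e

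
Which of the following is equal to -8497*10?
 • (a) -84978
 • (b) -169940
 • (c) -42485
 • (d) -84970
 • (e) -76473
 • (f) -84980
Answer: d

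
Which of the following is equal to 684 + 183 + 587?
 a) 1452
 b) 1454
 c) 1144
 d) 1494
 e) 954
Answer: b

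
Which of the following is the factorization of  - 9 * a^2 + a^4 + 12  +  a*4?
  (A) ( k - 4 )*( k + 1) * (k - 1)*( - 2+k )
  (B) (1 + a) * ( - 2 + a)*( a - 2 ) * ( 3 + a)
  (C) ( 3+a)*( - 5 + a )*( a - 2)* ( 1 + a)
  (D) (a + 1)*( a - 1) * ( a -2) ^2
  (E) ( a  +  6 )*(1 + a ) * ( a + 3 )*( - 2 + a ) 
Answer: B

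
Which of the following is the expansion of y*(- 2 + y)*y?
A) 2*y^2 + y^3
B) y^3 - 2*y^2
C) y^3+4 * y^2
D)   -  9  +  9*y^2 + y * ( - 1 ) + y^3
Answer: B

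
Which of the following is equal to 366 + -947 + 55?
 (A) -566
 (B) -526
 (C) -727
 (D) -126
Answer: B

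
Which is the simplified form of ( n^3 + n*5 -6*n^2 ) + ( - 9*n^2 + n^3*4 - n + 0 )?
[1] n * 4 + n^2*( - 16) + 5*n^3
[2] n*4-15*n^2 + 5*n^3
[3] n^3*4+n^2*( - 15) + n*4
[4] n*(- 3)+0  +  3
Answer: 2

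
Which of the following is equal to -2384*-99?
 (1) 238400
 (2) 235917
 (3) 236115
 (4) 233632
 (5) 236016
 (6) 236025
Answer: 5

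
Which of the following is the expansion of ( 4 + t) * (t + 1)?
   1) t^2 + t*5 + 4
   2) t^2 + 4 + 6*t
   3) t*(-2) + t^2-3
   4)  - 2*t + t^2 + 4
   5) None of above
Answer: 1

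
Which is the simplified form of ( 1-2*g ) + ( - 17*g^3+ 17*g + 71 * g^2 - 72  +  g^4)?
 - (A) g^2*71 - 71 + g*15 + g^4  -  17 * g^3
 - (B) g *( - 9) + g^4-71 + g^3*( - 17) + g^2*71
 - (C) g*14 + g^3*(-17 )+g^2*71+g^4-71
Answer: A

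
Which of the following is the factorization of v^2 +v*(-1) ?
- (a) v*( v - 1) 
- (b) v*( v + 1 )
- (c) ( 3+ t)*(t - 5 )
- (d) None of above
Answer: a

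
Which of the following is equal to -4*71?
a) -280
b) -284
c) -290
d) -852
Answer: b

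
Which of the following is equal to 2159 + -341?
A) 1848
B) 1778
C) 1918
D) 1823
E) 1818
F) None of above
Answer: E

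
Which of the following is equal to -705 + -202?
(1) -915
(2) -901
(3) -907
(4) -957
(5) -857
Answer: 3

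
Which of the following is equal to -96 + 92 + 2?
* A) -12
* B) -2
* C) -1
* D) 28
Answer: B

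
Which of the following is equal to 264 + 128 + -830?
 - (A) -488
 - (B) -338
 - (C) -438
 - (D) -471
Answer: C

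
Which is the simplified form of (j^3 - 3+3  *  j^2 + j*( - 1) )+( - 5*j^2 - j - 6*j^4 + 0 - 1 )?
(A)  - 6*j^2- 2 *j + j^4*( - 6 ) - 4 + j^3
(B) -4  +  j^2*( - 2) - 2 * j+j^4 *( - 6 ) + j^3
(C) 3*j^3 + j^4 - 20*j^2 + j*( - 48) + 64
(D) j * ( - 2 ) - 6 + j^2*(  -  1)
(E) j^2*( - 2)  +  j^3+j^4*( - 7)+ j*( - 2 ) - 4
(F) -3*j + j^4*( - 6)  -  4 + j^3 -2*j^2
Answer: B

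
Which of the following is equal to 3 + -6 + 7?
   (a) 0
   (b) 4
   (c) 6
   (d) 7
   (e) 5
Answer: b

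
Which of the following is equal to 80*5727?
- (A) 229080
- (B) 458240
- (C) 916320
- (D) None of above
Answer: D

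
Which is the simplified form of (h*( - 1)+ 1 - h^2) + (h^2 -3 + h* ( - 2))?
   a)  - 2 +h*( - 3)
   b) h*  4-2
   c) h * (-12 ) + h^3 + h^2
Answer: a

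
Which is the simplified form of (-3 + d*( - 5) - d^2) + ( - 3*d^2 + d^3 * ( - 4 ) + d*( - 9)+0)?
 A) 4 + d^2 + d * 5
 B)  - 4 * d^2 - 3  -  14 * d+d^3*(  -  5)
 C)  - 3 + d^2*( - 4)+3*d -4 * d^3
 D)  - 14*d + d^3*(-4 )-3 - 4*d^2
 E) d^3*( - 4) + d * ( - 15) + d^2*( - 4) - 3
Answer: D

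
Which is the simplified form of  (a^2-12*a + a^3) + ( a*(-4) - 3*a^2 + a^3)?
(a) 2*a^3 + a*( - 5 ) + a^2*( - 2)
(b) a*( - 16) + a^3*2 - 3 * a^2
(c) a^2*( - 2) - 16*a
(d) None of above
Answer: d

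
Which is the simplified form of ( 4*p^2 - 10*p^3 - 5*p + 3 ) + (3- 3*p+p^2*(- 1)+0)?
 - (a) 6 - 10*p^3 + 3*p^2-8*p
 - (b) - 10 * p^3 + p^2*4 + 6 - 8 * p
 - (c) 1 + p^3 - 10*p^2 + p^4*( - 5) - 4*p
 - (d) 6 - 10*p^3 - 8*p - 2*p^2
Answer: a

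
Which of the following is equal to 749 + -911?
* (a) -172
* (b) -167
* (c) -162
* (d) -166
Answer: c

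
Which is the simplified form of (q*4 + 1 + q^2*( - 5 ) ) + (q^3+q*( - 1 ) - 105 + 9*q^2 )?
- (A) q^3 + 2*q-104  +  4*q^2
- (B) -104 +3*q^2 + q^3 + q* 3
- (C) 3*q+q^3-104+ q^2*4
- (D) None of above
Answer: C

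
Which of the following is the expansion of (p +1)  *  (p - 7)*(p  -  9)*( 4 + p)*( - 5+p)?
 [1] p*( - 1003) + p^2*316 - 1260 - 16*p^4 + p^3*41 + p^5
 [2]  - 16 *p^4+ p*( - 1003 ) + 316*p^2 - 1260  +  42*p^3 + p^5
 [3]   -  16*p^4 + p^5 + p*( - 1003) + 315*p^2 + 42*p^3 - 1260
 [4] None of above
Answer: 2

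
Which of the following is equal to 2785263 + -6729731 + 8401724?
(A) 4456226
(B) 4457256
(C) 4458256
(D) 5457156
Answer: B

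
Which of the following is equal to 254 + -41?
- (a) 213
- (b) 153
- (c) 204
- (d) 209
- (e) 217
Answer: a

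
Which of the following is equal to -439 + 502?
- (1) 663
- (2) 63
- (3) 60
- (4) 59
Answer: 2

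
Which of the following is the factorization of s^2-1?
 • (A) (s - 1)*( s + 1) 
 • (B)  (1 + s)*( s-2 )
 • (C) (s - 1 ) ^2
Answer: A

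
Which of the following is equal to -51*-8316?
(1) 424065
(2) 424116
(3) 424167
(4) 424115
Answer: 2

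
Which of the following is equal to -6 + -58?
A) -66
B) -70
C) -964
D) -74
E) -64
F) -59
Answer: E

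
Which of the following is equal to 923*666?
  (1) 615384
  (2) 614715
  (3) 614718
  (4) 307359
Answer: 3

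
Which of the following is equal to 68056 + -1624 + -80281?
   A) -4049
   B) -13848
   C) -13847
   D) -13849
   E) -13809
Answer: D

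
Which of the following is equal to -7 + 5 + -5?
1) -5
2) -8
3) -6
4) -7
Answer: 4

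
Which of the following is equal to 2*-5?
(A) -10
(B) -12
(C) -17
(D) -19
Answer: A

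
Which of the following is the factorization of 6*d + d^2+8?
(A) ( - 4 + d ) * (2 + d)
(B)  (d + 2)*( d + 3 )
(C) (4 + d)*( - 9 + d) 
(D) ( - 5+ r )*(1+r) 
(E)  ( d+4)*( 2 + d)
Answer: E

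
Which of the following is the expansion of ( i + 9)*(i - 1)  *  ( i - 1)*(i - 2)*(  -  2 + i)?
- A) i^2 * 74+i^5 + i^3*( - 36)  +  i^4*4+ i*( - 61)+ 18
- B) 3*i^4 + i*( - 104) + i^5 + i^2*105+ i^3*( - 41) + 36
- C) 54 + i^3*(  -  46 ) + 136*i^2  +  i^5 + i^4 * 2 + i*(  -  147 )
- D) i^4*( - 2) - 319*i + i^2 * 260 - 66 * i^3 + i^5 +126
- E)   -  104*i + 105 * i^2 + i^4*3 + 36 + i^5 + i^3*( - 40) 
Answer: B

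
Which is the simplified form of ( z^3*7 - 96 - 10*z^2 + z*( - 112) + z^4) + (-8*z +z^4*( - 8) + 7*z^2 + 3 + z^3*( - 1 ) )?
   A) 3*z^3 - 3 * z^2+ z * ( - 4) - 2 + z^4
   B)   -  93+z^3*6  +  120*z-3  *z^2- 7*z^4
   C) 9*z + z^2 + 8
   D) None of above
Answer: D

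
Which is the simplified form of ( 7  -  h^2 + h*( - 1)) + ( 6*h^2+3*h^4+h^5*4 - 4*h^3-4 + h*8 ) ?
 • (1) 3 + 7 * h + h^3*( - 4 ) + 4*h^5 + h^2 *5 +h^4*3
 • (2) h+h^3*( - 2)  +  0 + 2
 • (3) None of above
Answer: 1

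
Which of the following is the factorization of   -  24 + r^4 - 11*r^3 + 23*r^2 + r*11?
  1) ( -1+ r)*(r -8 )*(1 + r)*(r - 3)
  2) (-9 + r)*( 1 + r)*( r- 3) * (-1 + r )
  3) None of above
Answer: 1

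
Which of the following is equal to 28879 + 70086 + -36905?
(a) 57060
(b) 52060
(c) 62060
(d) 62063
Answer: c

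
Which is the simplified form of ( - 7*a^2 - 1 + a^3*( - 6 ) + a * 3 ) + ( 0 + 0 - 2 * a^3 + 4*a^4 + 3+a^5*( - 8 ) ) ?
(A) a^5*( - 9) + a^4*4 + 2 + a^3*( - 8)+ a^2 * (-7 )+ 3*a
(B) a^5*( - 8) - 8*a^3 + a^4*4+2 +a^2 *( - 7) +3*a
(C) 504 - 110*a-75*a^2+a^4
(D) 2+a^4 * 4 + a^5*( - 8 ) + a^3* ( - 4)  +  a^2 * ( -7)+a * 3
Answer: B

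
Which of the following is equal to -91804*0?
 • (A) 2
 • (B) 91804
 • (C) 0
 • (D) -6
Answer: C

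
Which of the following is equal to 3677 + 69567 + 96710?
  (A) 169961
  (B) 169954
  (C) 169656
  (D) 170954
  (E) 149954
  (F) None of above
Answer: B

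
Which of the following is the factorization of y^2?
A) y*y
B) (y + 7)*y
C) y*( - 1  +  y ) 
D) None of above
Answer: A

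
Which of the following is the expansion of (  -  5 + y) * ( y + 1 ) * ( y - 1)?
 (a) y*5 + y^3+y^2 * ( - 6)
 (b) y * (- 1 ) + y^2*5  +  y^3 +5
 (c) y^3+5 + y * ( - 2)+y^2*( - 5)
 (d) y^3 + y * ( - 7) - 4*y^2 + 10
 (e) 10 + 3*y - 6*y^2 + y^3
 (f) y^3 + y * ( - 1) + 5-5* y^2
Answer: f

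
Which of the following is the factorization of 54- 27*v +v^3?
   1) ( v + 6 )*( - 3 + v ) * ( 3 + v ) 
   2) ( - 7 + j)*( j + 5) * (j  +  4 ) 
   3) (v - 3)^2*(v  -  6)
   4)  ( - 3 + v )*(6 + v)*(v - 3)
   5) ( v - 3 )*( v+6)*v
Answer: 4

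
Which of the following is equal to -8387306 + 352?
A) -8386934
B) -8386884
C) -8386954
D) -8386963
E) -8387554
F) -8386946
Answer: C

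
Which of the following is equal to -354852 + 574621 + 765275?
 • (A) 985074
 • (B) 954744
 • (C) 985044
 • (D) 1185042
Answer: C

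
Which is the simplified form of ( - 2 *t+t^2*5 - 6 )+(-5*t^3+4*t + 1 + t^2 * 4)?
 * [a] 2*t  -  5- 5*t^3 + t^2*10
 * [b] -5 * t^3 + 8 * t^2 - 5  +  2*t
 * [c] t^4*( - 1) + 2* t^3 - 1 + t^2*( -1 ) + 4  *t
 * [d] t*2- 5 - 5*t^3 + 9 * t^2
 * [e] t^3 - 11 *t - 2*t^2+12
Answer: d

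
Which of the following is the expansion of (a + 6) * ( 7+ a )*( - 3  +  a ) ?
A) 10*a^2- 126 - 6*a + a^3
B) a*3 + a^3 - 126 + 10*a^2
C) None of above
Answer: B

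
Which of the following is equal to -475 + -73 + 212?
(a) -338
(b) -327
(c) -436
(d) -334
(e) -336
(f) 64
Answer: e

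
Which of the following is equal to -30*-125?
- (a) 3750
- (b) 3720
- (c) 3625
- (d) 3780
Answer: a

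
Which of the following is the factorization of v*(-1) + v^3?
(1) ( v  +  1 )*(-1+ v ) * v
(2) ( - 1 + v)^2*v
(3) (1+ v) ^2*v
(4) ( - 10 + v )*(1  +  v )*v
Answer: 1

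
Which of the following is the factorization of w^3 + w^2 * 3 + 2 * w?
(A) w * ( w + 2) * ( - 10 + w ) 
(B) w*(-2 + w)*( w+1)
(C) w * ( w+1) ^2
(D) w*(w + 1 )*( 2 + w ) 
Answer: D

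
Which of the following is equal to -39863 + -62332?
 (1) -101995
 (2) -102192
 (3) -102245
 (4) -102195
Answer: 4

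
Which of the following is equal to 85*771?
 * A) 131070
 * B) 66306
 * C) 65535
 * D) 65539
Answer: C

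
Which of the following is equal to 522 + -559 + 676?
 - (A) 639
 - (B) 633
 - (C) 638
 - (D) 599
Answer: A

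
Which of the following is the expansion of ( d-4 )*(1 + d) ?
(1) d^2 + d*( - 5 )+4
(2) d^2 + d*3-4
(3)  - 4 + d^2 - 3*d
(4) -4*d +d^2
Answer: 3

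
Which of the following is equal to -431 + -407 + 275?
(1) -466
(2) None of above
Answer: 2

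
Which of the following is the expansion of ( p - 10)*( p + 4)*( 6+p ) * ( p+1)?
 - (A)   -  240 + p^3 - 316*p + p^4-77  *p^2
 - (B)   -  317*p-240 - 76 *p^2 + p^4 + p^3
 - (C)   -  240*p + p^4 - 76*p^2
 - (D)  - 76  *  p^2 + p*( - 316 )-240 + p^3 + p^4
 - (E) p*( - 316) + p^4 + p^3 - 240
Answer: D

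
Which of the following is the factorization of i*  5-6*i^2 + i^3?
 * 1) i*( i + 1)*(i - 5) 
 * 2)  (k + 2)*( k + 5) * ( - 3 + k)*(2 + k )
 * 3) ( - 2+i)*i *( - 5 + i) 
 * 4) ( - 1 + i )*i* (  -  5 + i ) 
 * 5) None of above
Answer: 4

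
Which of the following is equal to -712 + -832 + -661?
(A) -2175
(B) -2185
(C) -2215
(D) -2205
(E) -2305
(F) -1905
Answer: D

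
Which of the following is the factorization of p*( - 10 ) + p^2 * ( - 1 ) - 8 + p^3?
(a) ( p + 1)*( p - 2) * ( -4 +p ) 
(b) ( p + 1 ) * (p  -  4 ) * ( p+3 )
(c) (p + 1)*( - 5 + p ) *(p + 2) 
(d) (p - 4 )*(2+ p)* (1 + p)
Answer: d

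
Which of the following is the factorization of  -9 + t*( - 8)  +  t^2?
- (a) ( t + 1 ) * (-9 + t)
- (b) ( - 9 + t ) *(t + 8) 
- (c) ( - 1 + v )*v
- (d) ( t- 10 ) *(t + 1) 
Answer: a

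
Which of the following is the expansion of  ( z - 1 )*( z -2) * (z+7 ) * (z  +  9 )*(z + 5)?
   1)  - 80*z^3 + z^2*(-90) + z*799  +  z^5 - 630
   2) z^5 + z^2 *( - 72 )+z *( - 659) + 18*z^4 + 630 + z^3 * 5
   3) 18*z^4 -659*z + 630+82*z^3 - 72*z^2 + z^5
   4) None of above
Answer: 3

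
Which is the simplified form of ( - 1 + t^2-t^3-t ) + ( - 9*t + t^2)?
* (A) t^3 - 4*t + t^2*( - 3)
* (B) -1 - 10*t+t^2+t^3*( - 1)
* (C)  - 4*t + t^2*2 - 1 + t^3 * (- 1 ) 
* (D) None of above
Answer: D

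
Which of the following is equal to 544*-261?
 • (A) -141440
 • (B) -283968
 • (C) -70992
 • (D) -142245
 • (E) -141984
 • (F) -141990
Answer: E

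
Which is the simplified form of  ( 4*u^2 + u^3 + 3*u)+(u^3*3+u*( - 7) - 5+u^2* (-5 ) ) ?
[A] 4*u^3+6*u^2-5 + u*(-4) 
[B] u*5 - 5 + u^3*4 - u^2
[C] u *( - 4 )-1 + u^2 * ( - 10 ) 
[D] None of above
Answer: D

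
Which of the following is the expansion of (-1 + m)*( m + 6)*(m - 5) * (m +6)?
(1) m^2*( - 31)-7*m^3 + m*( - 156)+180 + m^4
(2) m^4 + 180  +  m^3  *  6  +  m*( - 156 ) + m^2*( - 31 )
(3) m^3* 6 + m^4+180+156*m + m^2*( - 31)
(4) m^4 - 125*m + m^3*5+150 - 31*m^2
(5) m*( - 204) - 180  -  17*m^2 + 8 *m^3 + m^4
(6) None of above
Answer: 2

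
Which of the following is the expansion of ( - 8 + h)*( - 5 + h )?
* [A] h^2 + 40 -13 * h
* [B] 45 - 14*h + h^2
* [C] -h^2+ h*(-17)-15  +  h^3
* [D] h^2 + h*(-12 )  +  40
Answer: A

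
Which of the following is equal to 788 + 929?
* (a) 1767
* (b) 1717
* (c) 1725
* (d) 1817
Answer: b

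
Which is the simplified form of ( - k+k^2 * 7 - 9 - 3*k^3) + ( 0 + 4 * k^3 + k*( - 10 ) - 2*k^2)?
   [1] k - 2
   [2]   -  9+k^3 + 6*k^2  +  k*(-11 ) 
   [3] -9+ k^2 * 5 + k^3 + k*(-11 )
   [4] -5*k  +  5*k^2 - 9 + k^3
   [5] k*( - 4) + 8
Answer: 3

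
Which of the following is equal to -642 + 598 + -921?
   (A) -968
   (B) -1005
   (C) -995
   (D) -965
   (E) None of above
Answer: D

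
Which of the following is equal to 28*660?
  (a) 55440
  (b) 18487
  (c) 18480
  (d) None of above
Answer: c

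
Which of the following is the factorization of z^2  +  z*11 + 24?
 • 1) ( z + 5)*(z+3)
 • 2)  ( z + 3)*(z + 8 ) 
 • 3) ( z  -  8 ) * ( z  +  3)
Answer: 2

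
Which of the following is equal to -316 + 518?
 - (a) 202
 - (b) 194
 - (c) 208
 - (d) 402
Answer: a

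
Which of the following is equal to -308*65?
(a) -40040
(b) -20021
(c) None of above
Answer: c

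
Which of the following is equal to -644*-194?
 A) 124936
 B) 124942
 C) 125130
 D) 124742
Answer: A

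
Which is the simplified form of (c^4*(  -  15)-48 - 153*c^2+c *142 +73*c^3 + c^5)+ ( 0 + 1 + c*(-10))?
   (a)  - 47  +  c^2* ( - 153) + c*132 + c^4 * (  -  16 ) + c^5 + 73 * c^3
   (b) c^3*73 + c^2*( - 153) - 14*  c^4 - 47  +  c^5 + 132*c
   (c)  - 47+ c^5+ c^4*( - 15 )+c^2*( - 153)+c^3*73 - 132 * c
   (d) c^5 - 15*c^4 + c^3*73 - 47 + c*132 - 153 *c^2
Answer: d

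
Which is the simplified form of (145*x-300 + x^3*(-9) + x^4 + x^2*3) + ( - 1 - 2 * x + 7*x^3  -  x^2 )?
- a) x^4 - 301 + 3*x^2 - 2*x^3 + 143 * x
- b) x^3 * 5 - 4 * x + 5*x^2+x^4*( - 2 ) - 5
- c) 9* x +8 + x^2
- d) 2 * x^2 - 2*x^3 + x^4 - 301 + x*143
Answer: d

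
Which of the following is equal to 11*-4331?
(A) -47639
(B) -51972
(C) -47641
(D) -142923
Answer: C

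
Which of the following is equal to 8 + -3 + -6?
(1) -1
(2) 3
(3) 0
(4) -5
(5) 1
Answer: 1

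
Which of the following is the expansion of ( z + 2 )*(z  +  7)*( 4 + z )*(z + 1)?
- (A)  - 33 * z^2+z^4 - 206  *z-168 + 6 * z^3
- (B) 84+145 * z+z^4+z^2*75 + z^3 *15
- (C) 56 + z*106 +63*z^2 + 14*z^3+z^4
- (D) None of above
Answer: C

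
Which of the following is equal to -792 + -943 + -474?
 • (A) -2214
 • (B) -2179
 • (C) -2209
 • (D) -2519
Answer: C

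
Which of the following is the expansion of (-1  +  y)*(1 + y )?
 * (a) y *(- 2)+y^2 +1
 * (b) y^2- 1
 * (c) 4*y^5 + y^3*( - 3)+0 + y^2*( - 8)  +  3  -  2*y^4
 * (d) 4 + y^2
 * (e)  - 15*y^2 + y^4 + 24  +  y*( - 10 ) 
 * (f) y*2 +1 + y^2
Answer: b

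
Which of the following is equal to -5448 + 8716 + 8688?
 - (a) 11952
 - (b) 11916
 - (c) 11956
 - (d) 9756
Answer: c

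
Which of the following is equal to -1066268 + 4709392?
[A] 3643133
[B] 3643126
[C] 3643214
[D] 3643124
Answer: D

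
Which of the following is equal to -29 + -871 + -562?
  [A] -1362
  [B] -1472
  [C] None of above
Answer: C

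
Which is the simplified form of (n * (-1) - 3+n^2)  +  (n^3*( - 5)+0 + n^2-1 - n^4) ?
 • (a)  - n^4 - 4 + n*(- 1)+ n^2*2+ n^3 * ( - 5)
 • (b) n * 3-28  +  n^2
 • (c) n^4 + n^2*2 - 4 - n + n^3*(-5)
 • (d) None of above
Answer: a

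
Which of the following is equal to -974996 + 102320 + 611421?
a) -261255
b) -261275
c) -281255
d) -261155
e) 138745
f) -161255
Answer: a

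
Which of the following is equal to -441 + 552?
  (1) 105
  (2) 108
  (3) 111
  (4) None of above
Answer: 3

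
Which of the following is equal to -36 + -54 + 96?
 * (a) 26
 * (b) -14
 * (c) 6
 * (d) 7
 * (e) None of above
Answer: c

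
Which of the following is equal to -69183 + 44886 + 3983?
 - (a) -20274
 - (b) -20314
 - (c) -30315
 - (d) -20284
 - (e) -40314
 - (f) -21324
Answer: b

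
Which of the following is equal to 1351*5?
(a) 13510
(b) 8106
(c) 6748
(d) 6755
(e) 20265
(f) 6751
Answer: d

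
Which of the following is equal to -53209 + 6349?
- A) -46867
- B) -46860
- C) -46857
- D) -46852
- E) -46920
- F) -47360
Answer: B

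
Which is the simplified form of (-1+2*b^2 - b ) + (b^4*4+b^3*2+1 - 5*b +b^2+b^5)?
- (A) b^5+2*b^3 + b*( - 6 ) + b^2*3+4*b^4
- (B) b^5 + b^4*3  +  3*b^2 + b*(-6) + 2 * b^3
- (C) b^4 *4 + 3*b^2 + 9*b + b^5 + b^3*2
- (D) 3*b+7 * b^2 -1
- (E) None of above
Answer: A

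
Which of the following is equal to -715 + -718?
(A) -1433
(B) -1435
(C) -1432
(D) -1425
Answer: A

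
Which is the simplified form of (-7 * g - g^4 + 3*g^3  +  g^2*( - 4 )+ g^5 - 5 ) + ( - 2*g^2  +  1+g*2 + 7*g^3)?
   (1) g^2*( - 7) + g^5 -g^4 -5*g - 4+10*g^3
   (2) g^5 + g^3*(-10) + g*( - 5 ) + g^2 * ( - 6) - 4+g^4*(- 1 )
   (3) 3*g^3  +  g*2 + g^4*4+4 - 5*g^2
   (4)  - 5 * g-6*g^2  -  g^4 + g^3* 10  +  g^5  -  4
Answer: 4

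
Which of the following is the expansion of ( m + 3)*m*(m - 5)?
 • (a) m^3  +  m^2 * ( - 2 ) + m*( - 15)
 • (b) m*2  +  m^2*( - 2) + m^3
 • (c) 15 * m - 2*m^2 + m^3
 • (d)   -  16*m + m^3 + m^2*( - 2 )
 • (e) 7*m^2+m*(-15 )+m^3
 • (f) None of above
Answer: a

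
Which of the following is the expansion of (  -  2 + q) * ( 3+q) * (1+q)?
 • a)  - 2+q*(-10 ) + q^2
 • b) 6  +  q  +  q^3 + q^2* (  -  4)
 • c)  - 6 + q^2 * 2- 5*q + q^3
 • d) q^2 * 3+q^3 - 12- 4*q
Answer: c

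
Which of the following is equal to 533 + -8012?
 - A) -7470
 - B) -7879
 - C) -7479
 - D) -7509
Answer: C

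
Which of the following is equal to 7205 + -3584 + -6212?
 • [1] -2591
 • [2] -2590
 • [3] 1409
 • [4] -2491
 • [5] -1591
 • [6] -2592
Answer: 1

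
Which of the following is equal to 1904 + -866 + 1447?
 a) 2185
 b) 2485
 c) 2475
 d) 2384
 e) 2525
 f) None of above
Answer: b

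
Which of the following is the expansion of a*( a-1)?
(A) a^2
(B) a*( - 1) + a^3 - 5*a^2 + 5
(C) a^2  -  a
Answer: C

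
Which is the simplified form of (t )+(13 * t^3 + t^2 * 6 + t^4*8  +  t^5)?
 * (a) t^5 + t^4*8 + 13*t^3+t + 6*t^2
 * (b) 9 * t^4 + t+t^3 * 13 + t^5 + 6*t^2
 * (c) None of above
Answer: a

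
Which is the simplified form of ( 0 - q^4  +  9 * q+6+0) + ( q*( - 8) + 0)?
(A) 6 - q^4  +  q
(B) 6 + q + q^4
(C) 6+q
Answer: A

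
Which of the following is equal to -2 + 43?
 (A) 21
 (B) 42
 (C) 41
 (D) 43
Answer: C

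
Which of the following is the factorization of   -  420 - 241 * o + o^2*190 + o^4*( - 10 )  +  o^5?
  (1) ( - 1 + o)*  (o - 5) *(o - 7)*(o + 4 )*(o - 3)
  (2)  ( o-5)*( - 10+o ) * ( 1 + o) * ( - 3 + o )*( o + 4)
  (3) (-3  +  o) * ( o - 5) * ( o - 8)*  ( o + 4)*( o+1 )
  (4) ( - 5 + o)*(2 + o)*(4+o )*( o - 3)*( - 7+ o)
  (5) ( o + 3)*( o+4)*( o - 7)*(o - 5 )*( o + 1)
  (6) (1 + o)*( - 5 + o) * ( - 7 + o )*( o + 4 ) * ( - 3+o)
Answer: 6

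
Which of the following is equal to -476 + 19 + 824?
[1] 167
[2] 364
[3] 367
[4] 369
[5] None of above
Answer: 3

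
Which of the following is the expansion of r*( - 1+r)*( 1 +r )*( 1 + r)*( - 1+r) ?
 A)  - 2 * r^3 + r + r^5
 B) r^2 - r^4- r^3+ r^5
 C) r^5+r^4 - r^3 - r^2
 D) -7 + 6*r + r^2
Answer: A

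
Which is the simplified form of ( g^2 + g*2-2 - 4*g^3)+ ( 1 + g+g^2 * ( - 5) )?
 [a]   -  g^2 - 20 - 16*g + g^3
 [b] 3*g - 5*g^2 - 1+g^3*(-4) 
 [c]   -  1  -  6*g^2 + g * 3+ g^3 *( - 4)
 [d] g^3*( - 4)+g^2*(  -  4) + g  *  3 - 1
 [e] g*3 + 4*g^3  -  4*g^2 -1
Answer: d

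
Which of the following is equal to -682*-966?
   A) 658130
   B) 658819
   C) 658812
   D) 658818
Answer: C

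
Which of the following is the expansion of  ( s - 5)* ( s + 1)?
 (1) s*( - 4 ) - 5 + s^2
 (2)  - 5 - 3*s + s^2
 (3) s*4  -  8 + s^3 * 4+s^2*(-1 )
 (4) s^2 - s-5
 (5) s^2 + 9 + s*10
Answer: 1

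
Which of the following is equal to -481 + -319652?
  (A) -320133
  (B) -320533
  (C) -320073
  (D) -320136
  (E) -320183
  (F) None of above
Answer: A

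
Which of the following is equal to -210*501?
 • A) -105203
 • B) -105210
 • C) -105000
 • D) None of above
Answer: B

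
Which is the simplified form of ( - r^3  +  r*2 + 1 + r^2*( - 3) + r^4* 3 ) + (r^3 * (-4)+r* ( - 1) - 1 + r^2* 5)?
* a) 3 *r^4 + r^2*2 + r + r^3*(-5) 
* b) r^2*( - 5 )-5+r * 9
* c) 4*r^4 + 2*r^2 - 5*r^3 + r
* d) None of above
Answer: a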